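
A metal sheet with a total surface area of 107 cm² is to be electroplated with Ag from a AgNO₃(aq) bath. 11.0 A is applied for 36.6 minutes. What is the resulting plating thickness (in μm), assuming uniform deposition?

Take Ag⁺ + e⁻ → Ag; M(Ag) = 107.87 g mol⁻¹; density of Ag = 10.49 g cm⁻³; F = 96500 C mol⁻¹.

Q = I·t = 11.00 × 2196.0 = 24160 C; n(e⁻) = 0.2503 mol.
n(Ag) = n(e⁻)/1 = 0.2503 mol, so m = 0.2503 × 107.87 = 27.00 g.
Volume = m/ρ = 27.00 / 10.49 = 2.574 cm³.
Thickness = V/A = 2.574 / 107 = 0.0241 cm = 241 μm.

241 μm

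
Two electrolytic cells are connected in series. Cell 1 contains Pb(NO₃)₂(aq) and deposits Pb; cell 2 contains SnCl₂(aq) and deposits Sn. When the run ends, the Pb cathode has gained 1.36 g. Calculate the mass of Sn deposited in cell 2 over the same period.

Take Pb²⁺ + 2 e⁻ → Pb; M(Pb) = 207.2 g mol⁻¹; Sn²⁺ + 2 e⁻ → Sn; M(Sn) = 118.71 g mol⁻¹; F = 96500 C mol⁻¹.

n(Pb) = 1.36 / 207.2 = 0.006564 mol.
Since Pb²⁺ + 2 e⁻ → Pb, n(e⁻) passed = 2 × 0.006564 = 0.01313 mol.
Cells in series carry the same charge, so the same 0.01313 mol of electrons passes through cell 2.
Sn²⁺ + 2 e⁻ → Sn, so n(Sn) = 0.01313 / 2 = 0.006564 mol.
m(Sn) = 0.006564 × 118.71 = 0.779 g.

0.779 g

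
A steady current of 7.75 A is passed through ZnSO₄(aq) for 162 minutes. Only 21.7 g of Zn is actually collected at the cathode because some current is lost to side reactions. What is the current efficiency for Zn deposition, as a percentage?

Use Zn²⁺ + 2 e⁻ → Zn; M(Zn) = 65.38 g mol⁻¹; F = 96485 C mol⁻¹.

85.0 %

Q = I·t = 7.750 × 9720.0 = 75330 C; n(e⁻) = 75330/96485 = 0.7807 mol.
Theoretical n(Zn) = n(e⁻)/2 = 0.3904 mol, i.e. m_theo = 0.3904 × 65.38 = 25.52 g.
Efficiency = m_actual / m_theo = 21.7 / 25.52 = 85.0 %.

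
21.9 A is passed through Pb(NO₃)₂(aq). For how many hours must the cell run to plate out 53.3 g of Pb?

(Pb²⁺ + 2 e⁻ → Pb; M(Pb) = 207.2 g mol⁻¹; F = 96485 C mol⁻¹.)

0.630 h

n(Pb) = m/M = 53.3 / 207.2 = 0.2572 mol.
Each Pb atom requires 2 electrons, so n(e⁻) = 2 × 0.2572 = 0.5145 mol.
Q = n(e⁻)·F = 0.5145 × 96485 = 49640 C.
t = Q/I = 49640 / 21.90 A = 2267 s = 0.630 h.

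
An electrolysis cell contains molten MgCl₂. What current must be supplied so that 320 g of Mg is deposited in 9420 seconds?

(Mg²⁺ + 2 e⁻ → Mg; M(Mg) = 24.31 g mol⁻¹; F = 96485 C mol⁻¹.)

270 A

n(Mg) = 320 / 24.31 = 13.16 mol.
n(e⁻) = 2 × 13.16 = 26.33 mol.
Q = n(e⁻)·F = 26.33 × 96485 = 2540000 C.
I = Q/t = 2540000 / 9420.0 s = 270 A.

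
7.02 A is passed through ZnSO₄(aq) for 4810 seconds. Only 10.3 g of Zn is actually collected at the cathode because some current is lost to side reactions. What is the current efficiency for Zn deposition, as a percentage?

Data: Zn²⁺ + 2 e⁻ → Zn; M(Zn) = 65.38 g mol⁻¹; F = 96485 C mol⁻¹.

Q = I·t = 7.020 × 4810.0 = 33770 C; n(e⁻) = 33770/96485 = 0.3500 mol.
Theoretical n(Zn) = n(e⁻)/2 = 0.1750 mol, i.e. m_theo = 0.1750 × 65.38 = 11.44 g.
Efficiency = m_actual / m_theo = 10.3 / 11.44 = 90.0 %.

90.0 %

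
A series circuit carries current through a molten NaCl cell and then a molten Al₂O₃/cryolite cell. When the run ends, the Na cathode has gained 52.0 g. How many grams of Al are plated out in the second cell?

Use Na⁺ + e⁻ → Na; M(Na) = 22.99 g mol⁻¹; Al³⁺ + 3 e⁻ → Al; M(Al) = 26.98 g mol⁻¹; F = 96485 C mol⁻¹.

20.3 g

n(Na) = 52.0 / 22.99 = 2.262 mol.
Since Na⁺ + e⁻ → Na, n(e⁻) passed = 1 × 2.262 = 2.262 mol.
Cells in series carry the same charge, so the same 2.262 mol of electrons passes through cell 2.
Al³⁺ + 3 e⁻ → Al, so n(Al) = 2.262 / 3 = 0.7540 mol.
m(Al) = 0.7540 × 26.98 = 20.3 g.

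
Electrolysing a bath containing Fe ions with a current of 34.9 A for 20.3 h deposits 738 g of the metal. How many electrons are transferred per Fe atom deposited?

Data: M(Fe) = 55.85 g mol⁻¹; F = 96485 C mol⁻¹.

Q = I·t = 34.90 A × 73080 s = 2550000 C, so n(e⁻) = 2550000/96485 = 26.43 mol.
n(Fe) deposited = 738 / 55.85 = 13.21 mol.
Electrons per atom = n(e⁻)/n(Fe) = 26.43 / 13.21 = 2.00 ≈ 2, so the ion is Fe²⁺.

2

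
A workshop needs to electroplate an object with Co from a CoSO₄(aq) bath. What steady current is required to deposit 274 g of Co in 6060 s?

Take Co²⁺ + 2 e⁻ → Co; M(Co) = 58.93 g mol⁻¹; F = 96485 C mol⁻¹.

148 A

n(Co) = 274 / 58.93 = 4.650 mol.
n(e⁻) = 2 × 4.650 = 9.299 mol.
Q = n(e⁻)·F = 9.299 × 96485 = 897200 C.
I = Q/t = 897200 / 6060.0 s = 148 A.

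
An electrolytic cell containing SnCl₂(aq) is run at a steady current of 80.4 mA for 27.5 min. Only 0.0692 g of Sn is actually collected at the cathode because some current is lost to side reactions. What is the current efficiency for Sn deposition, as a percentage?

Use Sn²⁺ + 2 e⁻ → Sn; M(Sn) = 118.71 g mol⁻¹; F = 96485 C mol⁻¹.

84.8 %

Q = I·t = 0.08040 × 1650.0 = 132.7 C; n(e⁻) = 132.7/96485 = 0.001375 mol.
Theoretical n(Sn) = n(e⁻)/2 = 0.0006875 mol, i.e. m_theo = 0.0006875 × 118.71 = 0.08161 g.
Efficiency = m_actual / m_theo = 0.0692 / 0.08161 = 84.8 %.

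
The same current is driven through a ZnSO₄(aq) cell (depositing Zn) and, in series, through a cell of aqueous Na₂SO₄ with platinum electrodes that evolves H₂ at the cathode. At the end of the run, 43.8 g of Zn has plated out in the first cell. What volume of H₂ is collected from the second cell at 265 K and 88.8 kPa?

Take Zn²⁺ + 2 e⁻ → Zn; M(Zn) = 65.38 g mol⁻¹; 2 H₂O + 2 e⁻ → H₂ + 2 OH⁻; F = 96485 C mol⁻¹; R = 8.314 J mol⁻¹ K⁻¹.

16.6 L

n(Zn) = 43.8 / 65.38 = 0.6699 mol, so n(e⁻) = 2 × 0.6699 = 1.340 mol.
The cells are in series, so the same 1.340 mol of electrons passes through the second cell.
2 H₂O + 2 e⁻ → H₂ + 2 OH⁻ — 2 mol e⁻ per mol H₂, so n(H₂) = 1.340/2 = 0.6699 mol.
V = nRT/P = (0.6699 × 8.314 × 265) / (88.8 × 10³) = 0.0166 m³ = 16.6 L.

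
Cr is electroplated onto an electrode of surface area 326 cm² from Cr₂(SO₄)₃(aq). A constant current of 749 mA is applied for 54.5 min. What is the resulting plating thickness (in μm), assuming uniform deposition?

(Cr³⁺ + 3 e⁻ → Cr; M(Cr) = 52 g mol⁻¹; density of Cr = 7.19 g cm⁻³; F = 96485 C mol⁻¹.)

1.88 μm

Q = I·t = 0.7490 × 3270.0 = 2449 C; n(e⁻) = 0.02538 mol.
n(Cr) = n(e⁻)/3 = 0.008462 mol, so m = 0.008462 × 52 = 0.4400 g.
Volume = m/ρ = 0.4400 / 7.19 = 0.06120 cm³.
Thickness = V/A = 0.06120 / 326 = 1.88 × 10⁻⁴ cm = 1.88 μm.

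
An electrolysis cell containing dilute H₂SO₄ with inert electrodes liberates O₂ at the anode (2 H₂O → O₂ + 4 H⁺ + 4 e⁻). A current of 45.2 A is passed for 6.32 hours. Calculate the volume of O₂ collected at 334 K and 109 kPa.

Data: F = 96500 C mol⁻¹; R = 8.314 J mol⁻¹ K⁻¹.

67.9 L

Q = I·t = 45.20 A × 22752 s = 1028000 C.
n(e⁻) = Q/F = 1028000 / 96500 = 10.66 mol.
4 electrons are transferred per O₂ molecule, so n(O₂) = 10.66 / 4 = 2.664 mol.
V = nRT/P = (2.664 × 8.314 × 334) / (109 × 10³ Pa) = 0.0679 m³ = 67.9 L.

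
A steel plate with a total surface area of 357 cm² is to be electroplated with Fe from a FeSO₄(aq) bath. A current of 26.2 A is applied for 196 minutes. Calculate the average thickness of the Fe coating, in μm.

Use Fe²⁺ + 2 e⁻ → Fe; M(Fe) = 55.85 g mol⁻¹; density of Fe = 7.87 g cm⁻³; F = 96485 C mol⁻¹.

317 μm

Q = I·t = 26.20 × 11760 = 308100 C; n(e⁻) = 3.193 mol.
n(Fe) = n(e⁻)/2 = 1.597 mol, so m = 1.597 × 55.85 = 89.17 g.
Volume = m/ρ = 89.17 / 7.87 = 11.33 cm³.
Thickness = V/A = 11.33 / 357 = 0.0317 cm = 317 μm.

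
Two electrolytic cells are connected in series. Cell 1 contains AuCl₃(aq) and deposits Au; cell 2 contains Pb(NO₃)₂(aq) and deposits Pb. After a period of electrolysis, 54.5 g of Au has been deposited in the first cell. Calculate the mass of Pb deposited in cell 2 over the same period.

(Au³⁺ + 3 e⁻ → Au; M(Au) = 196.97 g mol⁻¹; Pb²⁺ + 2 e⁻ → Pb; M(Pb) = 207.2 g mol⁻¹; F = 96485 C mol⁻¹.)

86.0 g

n(Au) = 54.5 / 196.97 = 0.2767 mol.
Since Au³⁺ + 3 e⁻ → Au, n(e⁻) passed = 3 × 0.2767 = 0.8301 mol.
Cells in series carry the same charge, so the same 0.8301 mol of electrons passes through cell 2.
Pb²⁺ + 2 e⁻ → Pb, so n(Pb) = 0.8301 / 2 = 0.4150 mol.
m(Pb) = 0.4150 × 207.2 = 86.0 g.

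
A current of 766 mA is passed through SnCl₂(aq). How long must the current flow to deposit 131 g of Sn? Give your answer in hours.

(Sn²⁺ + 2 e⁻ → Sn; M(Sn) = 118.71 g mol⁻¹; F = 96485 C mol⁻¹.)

n(Sn) = m/M = 131 / 118.71 = 1.104 mol.
Each Sn atom requires 2 electrons, so n(e⁻) = 2 × 1.104 = 2.207 mol.
Q = n(e⁻)·F = 2.207 × 96485 = 212900 C.
t = Q/I = 212900 / 0.7660 A = 278000 s = 77.2 h.

77.2 h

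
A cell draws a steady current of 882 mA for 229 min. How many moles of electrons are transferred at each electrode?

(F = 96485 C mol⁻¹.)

Q = I·t = 0.8820 A × 13740 s = 12120 C.
n(e⁻) = Q/F = 12120 / 96485 = 0.126 mol.

0.126 mol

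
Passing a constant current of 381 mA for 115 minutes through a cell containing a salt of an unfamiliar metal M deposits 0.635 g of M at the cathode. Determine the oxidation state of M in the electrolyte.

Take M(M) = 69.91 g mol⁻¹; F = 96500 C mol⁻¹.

Q = I·t = 0.3810 A × 6900.0 s = 2629 C, so n(e⁻) = 2629/96500 = 0.02724 mol.
n(M) deposited = 0.635 / 69.91 = 0.009083 mol.
Electrons per atom = n(e⁻)/n(M) = 0.02724 / 0.009083 = 3.00 ≈ 3, so the ion is M³⁺.

+3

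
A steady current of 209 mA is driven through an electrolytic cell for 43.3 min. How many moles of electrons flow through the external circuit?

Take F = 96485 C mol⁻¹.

Q = I·t = 0.2090 A × 2598.0 s = 543.0 C.
n(e⁻) = Q/F = 543.0 / 96485 = 0.00563 mol.

0.00563 mol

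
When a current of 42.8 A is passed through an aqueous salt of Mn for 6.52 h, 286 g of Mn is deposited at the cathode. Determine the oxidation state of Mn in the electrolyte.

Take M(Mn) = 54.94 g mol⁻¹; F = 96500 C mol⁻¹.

Q = I·t = 42.80 A × 23472 s = 1005000 C, so n(e⁻) = 1005000/96500 = 10.41 mol.
n(Mn) deposited = 286 / 54.94 = 5.206 mol.
Electrons per atom = n(e⁻)/n(Mn) = 10.41 / 5.206 = 2.00 ≈ 2, so the ion is Mn²⁺.

+2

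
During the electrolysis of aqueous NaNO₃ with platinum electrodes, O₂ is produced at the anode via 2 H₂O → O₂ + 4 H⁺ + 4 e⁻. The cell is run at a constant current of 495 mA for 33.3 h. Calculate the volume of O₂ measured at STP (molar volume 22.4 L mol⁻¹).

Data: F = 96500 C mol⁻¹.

3.44 L

Q = I·t = 0.4950 A × 119880 s = 59340 C.
n(e⁻) = Q/F = 59340 / 96500 = 0.6149 mol.
4 electrons are transferred per O₂ molecule, so n(O₂) = 0.6149 / 4 = 0.1537 mol.
V = n × V_m = 0.1537 × 22.4 = 3.44 L.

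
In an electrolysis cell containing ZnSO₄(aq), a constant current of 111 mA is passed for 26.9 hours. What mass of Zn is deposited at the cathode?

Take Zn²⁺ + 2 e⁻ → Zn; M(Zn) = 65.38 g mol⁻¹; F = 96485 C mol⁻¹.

3.64 g

Q = I·t = 0.1110 A × 96840 s = 10750 C.
n(e⁻) = Q/F = 10750 / 96485 = 0.1114 mol.
Zn²⁺ + 2 e⁻ → Zn, so n(Zn) = n(e⁻)/2 = 0.05570 mol.
m = n·M = 0.05570 × 65.38 = 3.64 g.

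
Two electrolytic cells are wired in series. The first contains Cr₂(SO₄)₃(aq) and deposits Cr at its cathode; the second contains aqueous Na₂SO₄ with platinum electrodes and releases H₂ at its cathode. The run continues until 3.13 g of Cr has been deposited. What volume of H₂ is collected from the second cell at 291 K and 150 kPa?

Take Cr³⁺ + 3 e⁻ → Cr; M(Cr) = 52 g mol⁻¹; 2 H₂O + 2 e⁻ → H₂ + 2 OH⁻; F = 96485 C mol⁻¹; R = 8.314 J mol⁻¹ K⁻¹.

n(Cr) = 3.13 / 52 = 0.06019 mol, so n(e⁻) = 3 × 0.06019 = 0.1806 mol.
The cells are in series, so the same 0.1806 mol of electrons passes through the second cell.
2 H₂O + 2 e⁻ → H₂ + 2 OH⁻ — 2 mol e⁻ per mol H₂, so n(H₂) = 0.1806/2 = 0.09029 mol.
V = nRT/P = (0.09029 × 8.314 × 291) / (150 × 10³) = 0.00146 m³ = 1.46 L.

1.46 L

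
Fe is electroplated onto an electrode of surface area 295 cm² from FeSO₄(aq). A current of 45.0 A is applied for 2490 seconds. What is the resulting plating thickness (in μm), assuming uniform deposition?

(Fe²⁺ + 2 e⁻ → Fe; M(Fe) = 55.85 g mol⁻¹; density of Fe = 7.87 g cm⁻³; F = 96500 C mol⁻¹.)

Q = I·t = 45.00 × 2490.0 = 112000 C; n(e⁻) = 1.161 mol.
n(Fe) = n(e⁻)/2 = 0.5806 mol, so m = 0.5806 × 55.85 = 32.42 g.
Volume = m/ρ = 32.42 / 7.87 = 4.120 cm³.
Thickness = V/A = 4.120 / 295 = 0.0140 cm = 140 μm.

140 μm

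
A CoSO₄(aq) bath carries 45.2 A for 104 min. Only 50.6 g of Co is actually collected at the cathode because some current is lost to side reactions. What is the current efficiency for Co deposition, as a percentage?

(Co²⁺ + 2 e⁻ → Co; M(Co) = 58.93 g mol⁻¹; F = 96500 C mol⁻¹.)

58.8 %

Q = I·t = 45.20 × 6240.0 = 282000 C; n(e⁻) = 282000/96500 = 2.923 mol.
Theoretical n(Co) = n(e⁻)/2 = 1.461 mol, i.e. m_theo = 1.461 × 58.93 = 86.12 g.
Efficiency = m_actual / m_theo = 50.6 / 86.12 = 58.8 %.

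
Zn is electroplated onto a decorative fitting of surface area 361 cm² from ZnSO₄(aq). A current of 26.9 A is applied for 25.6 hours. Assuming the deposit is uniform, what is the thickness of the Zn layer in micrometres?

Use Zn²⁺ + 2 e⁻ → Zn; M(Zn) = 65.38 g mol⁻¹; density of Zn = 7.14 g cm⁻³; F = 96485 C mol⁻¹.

Q = I·t = 26.90 × 92160 = 2479000 C; n(e⁻) = 25.69 mol.
n(Zn) = n(e⁻)/2 = 12.85 mol, so m = 12.85 × 65.38 = 839.9 g.
Volume = m/ρ = 839.9 / 7.14 = 117.6 cm³.
Thickness = V/A = 117.6 / 361 = 0.326 cm = 3260 μm.

3260 μm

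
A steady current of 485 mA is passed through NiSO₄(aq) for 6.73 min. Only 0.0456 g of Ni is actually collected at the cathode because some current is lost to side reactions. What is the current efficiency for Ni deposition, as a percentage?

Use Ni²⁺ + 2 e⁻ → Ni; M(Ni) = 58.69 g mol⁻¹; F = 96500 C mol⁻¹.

Q = I·t = 0.4850 × 403.80 = 195.8 C; n(e⁻) = 195.8/96500 = 0.002029 mol.
Theoretical n(Ni) = n(e⁻)/2 = 0.001015 mol, i.e. m_theo = 0.001015 × 58.69 = 0.05955 g.
Efficiency = m_actual / m_theo = 0.0456 / 0.05955 = 76.6 %.

76.6 %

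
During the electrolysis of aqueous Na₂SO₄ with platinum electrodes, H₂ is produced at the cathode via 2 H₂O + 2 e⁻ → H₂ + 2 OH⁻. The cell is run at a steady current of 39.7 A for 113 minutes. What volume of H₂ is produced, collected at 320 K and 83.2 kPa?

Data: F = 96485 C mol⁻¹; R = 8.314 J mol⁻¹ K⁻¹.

44.6 L

Q = I·t = 39.70 A × 6780.0 s = 269200 C.
n(e⁻) = Q/F = 269200 / 96485 = 2.790 mol.
2 electrons are transferred per H₂ molecule, so n(H₂) = 2.790 / 2 = 1.395 mol.
V = nRT/P = (1.395 × 8.314 × 320) / (83.2 × 10³ Pa) = 0.0446 m³ = 44.6 L.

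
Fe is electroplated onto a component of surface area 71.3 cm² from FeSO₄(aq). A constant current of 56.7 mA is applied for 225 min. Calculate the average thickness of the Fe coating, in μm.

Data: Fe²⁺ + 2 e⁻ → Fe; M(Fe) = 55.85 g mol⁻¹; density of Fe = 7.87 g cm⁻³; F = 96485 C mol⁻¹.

Q = I·t = 0.05670 × 13500 = 765.4 C; n(e⁻) = 0.007933 mol.
n(Fe) = n(e⁻)/2 = 0.003967 mol, so m = 0.003967 × 55.85 = 0.2215 g.
Volume = m/ρ = 0.2215 / 7.87 = 0.02815 cm³.
Thickness = V/A = 0.02815 / 71.3 = 3.95 × 10⁻⁴ cm = 3.95 μm.

3.95 μm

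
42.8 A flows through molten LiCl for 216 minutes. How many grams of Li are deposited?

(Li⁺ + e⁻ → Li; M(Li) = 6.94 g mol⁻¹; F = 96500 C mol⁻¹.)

Q = I·t = 42.80 A × 12960 s = 554700 C.
n(e⁻) = Q/F = 554700 / 96500 = 5.748 mol.
Li⁺ + e⁻ → Li, so n(Li) = n(e⁻)/1 = 5.748 mol.
m = n·M = 5.748 × 6.94 = 39.9 g.

39.9 g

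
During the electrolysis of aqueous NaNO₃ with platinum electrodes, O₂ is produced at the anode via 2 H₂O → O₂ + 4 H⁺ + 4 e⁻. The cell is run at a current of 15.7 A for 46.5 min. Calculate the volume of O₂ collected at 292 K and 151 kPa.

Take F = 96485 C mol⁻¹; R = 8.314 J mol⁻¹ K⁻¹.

1.82 L

Q = I·t = 15.70 A × 2790.0 s = 43800 C.
n(e⁻) = Q/F = 43800 / 96485 = 0.4540 mol.
4 electrons are transferred per O₂ molecule, so n(O₂) = 0.4540 / 4 = 0.1135 mol.
V = nRT/P = (0.1135 × 8.314 × 292) / (151 × 10³ Pa) = 0.00182 m³ = 1.82 L.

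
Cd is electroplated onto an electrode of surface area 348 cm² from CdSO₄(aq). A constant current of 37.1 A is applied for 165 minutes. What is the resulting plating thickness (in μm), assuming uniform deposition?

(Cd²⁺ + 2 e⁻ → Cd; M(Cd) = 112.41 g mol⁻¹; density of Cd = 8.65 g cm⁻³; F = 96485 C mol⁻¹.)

Q = I·t = 37.10 × 9900.0 = 367300 C; n(e⁻) = 3.807 mol.
n(Cd) = n(e⁻)/2 = 1.903 mol, so m = 1.903 × 112.41 = 214.0 g.
Volume = m/ρ = 214.0 / 8.65 = 24.73 cm³.
Thickness = V/A = 24.73 / 348 = 0.0711 cm = 711 μm.

711 μm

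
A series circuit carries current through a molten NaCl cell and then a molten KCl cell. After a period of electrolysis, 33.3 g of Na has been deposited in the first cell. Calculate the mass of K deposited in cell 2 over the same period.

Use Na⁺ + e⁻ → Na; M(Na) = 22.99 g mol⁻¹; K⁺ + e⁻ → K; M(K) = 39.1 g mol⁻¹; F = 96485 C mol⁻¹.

56.6 g

n(Na) = 33.3 / 22.99 = 1.448 mol.
Since Na⁺ + e⁻ → Na, n(e⁻) passed = 1 × 1.448 = 1.448 mol.
Cells in series carry the same charge, so the same 1.448 mol of electrons passes through cell 2.
K⁺ + e⁻ → K, so n(K) = 1.448 / 1 = 1.448 mol.
m(K) = 1.448 × 39.1 = 56.6 g.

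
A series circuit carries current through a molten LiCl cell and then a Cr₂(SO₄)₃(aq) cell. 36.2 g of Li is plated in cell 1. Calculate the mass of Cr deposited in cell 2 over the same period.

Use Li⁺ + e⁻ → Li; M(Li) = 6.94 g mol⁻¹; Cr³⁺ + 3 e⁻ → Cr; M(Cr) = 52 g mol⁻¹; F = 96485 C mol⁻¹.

90.4 g

n(Li) = 36.2 / 6.94 = 5.216 mol.
Since Li⁺ + e⁻ → Li, n(e⁻) passed = 1 × 5.216 = 5.216 mol.
Cells in series carry the same charge, so the same 5.216 mol of electrons passes through cell 2.
Cr³⁺ + 3 e⁻ → Cr, so n(Cr) = 5.216 / 3 = 1.739 mol.
m(Cr) = 1.739 × 52 = 90.4 g.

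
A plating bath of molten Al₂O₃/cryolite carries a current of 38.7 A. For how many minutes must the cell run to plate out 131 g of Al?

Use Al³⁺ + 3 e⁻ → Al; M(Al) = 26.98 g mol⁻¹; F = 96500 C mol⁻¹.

605 min

n(Al) = m/M = 131 / 26.98 = 4.855 mol.
Each Al atom requires 3 electrons, so n(e⁻) = 3 × 4.855 = 14.57 mol.
Q = n(e⁻)·F = 14.57 × 96500 = 1406000 C.
t = Q/I = 1406000 / 38.70 A = 36320 s = 605 min.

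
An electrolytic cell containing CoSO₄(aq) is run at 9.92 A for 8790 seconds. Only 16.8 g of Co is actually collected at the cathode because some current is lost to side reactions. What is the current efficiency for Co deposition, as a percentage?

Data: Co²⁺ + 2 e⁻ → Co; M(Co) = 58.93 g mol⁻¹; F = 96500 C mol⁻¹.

Q = I·t = 9.920 × 8790.0 = 87200 C; n(e⁻) = 87200/96500 = 0.9036 mol.
Theoretical n(Co) = n(e⁻)/2 = 0.4518 mol, i.e. m_theo = 0.4518 × 58.93 = 26.62 g.
Efficiency = m_actual / m_theo = 16.8 / 26.62 = 63.1 %.

63.1 %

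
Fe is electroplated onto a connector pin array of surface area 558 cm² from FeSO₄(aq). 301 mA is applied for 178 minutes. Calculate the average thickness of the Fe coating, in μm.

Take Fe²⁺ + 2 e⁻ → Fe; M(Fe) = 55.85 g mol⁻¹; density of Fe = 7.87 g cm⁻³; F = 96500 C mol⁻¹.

Q = I·t = 0.3010 × 10680 = 3215 C; n(e⁻) = 0.03331 mol.
n(Fe) = n(e⁻)/2 = 0.01666 mol, so m = 0.01666 × 55.85 = 0.9303 g.
Volume = m/ρ = 0.9303 / 7.87 = 0.1182 cm³.
Thickness = V/A = 0.1182 / 558 = 2.12 × 10⁻⁴ cm = 2.12 μm.

2.12 μm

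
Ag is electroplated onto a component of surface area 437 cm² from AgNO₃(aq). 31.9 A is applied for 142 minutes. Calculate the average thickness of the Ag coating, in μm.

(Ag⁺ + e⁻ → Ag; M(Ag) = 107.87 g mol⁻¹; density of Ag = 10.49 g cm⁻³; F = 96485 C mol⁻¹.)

Q = I·t = 31.90 × 8520.0 = 271800 C; n(e⁻) = 2.817 mol.
n(Ag) = n(e⁻)/1 = 2.817 mol, so m = 2.817 × 107.87 = 303.9 g.
Volume = m/ρ = 303.9 / 10.49 = 28.97 cm³.
Thickness = V/A = 28.97 / 437 = 0.0663 cm = 663 μm.

663 μm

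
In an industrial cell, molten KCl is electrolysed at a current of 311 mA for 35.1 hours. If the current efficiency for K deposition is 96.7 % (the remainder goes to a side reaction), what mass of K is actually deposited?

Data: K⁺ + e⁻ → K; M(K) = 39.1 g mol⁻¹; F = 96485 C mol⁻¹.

Q = I·t = 0.3110 × 126360 = 39300 C.
n(e⁻) = 39300/96485 = 0.4073 mol; theoretically n(K) = 0.4073/1 = 0.4073 mol, m_theo = 15.93 g.
At 96.7 % efficiency, m_actual = 0.967 × 15.93 = 15.4 g.

15.4 g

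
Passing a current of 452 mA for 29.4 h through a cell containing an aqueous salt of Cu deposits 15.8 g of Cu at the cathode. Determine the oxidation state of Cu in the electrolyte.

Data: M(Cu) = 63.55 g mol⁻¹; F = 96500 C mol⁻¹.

+2

Q = I·t = 0.4520 A × 105840 s = 47840 C, so n(e⁻) = 47840/96500 = 0.4957 mol.
n(Cu) deposited = 15.8 / 63.55 = 0.2486 mol.
Electrons per atom = n(e⁻)/n(Cu) = 0.4957 / 0.2486 = 1.99 ≈ 2, so the ion is Cu²⁺.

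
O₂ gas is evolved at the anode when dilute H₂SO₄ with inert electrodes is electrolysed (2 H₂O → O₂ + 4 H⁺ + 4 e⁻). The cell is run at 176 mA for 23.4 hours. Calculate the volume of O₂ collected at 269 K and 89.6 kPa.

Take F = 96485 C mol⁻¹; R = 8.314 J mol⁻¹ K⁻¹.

0.959 L

Q = I·t = 0.1760 A × 84240 s = 14830 C.
n(e⁻) = Q/F = 14830 / 96485 = 0.1537 mol.
4 electrons are transferred per O₂ molecule, so n(O₂) = 0.1537 / 4 = 0.03842 mol.
V = nRT/P = (0.03842 × 8.314 × 269) / (89.6 × 10³ Pa) = 9.59 × 10⁻⁴ m³ = 0.959 L.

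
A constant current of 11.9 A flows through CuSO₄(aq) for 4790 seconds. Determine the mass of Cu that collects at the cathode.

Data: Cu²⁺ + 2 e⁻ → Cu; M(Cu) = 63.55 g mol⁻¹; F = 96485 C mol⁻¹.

Q = I·t = 11.90 A × 4790.0 s = 57000 C.
n(e⁻) = Q/F = 57000 / 96485 = 0.5908 mol.
Cu²⁺ + 2 e⁻ → Cu, so n(Cu) = n(e⁻)/2 = 0.2954 mol.
m = n·M = 0.2954 × 63.55 = 18.8 g.

18.8 g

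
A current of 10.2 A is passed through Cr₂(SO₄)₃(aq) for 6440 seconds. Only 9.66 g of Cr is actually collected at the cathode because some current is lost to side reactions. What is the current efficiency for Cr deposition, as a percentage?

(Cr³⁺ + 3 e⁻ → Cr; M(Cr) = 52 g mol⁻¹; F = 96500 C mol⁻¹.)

Q = I·t = 10.20 × 6440.0 = 65690 C; n(e⁻) = 65690/96500 = 0.6807 mol.
Theoretical n(Cr) = n(e⁻)/3 = 0.2269 mol, i.e. m_theo = 0.2269 × 52 = 11.80 g.
Efficiency = m_actual / m_theo = 9.66 / 11.80 = 81.9 %.

81.9 %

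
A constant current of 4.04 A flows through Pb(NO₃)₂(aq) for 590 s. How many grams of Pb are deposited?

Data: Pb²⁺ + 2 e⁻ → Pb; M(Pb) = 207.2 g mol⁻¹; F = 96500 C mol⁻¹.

Q = I·t = 4.040 A × 590.00 s = 2384 C.
n(e⁻) = Q/F = 2384 / 96500 = 0.02470 mol.
Pb²⁺ + 2 e⁻ → Pb, so n(Pb) = n(e⁻)/2 = 0.01235 mol.
m = n·M = 0.01235 × 207.2 = 2.56 g.

2.56 g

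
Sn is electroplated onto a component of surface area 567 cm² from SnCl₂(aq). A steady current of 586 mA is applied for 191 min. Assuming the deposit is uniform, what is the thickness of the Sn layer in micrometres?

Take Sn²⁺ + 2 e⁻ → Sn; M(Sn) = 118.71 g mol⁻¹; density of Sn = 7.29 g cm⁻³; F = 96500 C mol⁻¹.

9.99 μm

Q = I·t = 0.5860 × 11460 = 6716 C; n(e⁻) = 0.06959 mol.
n(Sn) = n(e⁻)/2 = 0.03480 mol, so m = 0.03480 × 118.71 = 4.131 g.
Volume = m/ρ = 4.131 / 7.29 = 0.5666 cm³.
Thickness = V/A = 0.5666 / 567 = 9.99 × 10⁻⁴ cm = 9.99 μm.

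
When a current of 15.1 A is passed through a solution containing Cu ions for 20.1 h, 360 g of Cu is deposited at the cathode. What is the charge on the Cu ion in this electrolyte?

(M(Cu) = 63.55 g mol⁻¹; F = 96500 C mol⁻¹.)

Q = I·t = 15.10 A × 72360 s = 1093000 C, so n(e⁻) = 1093000/96500 = 11.32 mol.
n(Cu) deposited = 360 / 63.55 = 5.665 mol.
Electrons per atom = n(e⁻)/n(Cu) = 11.32 / 5.665 = 2.00 ≈ 2, so the ion is Cu²⁺.

+2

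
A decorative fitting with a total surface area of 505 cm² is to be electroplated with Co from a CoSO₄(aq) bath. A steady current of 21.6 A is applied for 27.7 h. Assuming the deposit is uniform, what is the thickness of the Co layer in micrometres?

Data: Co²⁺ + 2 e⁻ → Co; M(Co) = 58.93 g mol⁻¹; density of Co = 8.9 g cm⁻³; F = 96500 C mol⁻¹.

Q = I·t = 21.60 × 99720 = 2154000 C; n(e⁻) = 22.32 mol.
n(Co) = n(e⁻)/2 = 11.16 mol, so m = 11.16 × 58.93 = 657.7 g.
Volume = m/ρ = 657.7 / 8.9 = 73.90 cm³.
Thickness = V/A = 73.90 / 505 = 0.146 cm = 1460 μm.

1460 μm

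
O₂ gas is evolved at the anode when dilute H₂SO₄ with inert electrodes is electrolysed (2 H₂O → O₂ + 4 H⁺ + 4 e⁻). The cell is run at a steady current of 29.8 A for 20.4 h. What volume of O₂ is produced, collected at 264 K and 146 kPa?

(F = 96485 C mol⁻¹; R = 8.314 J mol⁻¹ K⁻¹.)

85.2 L

Q = I·t = 29.80 A × 73440 s = 2189000 C.
n(e⁻) = Q/F = 2189000 / 96485 = 22.68 mol.
4 electrons are transferred per O₂ molecule, so n(O₂) = 22.68 / 4 = 5.671 mol.
V = nRT/P = (5.671 × 8.314 × 264) / (146 × 10³ Pa) = 0.0852 m³ = 85.2 L.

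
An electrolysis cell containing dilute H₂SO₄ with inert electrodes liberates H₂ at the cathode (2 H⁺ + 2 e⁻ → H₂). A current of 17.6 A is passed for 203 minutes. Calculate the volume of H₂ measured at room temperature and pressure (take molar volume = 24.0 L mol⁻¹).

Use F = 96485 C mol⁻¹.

Q = I·t = 17.60 A × 12180 s = 214400 C.
n(e⁻) = Q/F = 214400 / 96485 = 2.222 mol.
2 electrons are transferred per H₂ molecule, so n(H₂) = 2.222 / 2 = 1.111 mol.
V = n × V_m = 1.111 × 24.0 = 26.7 L.

26.7 L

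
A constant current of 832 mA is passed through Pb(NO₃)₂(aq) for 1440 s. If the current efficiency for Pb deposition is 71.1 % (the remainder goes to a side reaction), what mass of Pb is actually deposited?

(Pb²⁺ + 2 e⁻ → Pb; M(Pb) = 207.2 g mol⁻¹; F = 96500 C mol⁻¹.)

Q = I·t = 0.8320 × 1440.0 = 1198 C.
n(e⁻) = 1198/96500 = 0.01242 mol; theoretically n(Pb) = 0.01242/2 = 0.006208 mol, m_theo = 1.286 g.
At 71.1 % efficiency, m_actual = 0.711 × 1.286 = 0.915 g.

0.915 g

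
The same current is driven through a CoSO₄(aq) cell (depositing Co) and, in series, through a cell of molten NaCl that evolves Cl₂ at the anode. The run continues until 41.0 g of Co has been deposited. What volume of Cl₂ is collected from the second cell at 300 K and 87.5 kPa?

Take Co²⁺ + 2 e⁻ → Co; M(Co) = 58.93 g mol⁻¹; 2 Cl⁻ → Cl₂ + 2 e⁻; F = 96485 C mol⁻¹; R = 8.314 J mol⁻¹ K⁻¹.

19.8 L

n(Co) = 41.0 / 58.93 = 0.6957 mol, so n(e⁻) = 2 × 0.6957 = 1.391 mol.
The cells are in series, so the same 1.391 mol of electrons passes through the second cell.
2 Cl⁻ → Cl₂ + 2 e⁻ — 2 mol e⁻ per mol Cl₂, so n(Cl₂) = 1.391/2 = 0.6957 mol.
V = nRT/P = (0.6957 × 8.314 × 300) / (87.5 × 10³) = 0.0198 m³ = 19.8 L.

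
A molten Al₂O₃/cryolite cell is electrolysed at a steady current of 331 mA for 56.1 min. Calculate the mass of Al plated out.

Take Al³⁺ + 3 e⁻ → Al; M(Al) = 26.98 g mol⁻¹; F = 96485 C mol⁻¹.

0.104 g

Q = I·t = 0.3310 A × 3366.0 s = 1114 C.
n(e⁻) = Q/F = 1114 / 96485 = 0.01155 mol.
Al³⁺ + 3 e⁻ → Al, so n(Al) = n(e⁻)/3 = 0.003849 mol.
m = n·M = 0.003849 × 26.98 = 0.104 g.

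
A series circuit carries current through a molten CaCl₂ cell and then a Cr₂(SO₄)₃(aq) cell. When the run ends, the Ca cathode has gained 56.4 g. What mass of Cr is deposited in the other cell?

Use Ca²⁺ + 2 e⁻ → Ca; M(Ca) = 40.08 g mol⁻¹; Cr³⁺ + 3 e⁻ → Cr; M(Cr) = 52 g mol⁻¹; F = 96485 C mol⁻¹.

n(Ca) = 56.4 / 40.08 = 1.407 mol.
Since Ca²⁺ + 2 e⁻ → Ca, n(e⁻) passed = 2 × 1.407 = 2.814 mol.
Cells in series carry the same charge, so the same 2.814 mol of electrons passes through cell 2.
Cr³⁺ + 3 e⁻ → Cr, so n(Cr) = 2.814 / 3 = 0.9381 mol.
m(Cr) = 0.9381 × 52 = 48.8 g.

48.8 g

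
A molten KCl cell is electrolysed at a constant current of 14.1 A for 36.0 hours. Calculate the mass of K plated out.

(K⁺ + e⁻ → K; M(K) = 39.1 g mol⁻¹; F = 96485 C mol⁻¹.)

Q = I·t = 14.10 A × 129600 s = 1827000 C.
n(e⁻) = Q/F = 1827000 / 96485 = 18.94 mol.
K⁺ + e⁻ → K, so n(K) = n(e⁻)/1 = 18.94 mol.
m = n·M = 18.94 × 39.1 = 741 g.

741 g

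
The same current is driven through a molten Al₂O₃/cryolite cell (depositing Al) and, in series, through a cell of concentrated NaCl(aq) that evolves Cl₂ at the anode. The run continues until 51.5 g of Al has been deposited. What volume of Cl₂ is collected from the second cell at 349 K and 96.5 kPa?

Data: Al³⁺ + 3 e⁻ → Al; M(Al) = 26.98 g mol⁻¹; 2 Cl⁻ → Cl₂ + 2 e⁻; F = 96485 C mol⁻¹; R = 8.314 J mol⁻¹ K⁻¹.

n(Al) = 51.5 / 26.98 = 1.909 mol, so n(e⁻) = 3 × 1.909 = 5.726 mol.
The cells are in series, so the same 5.726 mol of electrons passes through the second cell.
2 Cl⁻ → Cl₂ + 2 e⁻ — 2 mol e⁻ per mol Cl₂, so n(Cl₂) = 5.726/2 = 2.863 mol.
V = nRT/P = (2.863 × 8.314 × 349) / (96.5 × 10³) = 0.0861 m³ = 86.1 L.

86.1 L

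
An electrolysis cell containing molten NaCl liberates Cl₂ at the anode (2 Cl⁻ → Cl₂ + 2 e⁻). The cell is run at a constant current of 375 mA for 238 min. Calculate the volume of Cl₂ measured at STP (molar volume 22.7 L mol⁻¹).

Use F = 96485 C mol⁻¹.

Q = I·t = 0.3750 A × 14280 s = 5355 C.
n(e⁻) = Q/F = 5355 / 96485 = 0.05550 mol.
2 electrons are transferred per Cl₂ molecule, so n(Cl₂) = 0.05550 / 2 = 0.02775 mol.
V = n × V_m = 0.02775 × 22.7 = 0.630 L.

0.630 L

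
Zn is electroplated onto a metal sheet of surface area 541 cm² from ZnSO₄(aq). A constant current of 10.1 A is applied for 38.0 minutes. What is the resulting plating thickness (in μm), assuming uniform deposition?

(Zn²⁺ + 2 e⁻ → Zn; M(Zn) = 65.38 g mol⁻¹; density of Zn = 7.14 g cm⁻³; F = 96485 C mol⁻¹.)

Q = I·t = 10.10 × 2280.0 = 23030 C; n(e⁻) = 0.2387 mol.
n(Zn) = n(e⁻)/2 = 0.1193 mol, so m = 0.1193 × 65.38 = 7.802 g.
Volume = m/ρ = 7.802 / 7.14 = 1.093 cm³.
Thickness = V/A = 1.093 / 541 = 0.00202 cm = 20.2 μm.

20.2 μm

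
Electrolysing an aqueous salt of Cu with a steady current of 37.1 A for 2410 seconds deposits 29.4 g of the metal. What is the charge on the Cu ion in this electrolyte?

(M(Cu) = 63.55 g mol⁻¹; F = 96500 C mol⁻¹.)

Q = I·t = 37.10 A × 2410.0 s = 89410 C, so n(e⁻) = 89410/96500 = 0.9265 mol.
n(Cu) deposited = 29.4 / 63.55 = 0.4626 mol.
Electrons per atom = n(e⁻)/n(Cu) = 0.9265 / 0.4626 = 2.00 ≈ 2, so the ion is Cu²⁺.

+2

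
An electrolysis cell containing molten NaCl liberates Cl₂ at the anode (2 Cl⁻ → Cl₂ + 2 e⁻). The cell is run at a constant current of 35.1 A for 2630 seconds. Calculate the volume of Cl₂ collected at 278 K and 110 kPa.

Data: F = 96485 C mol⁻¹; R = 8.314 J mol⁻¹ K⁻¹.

10.1 L

Q = I·t = 35.10 A × 2630.0 s = 92310 C.
n(e⁻) = Q/F = 92310 / 96485 = 0.9568 mol.
2 electrons are transferred per Cl₂ molecule, so n(Cl₂) = 0.9568 / 2 = 0.4784 mol.
V = nRT/P = (0.4784 × 8.314 × 278) / (110 × 10³ Pa) = 0.0101 m³ = 10.1 L.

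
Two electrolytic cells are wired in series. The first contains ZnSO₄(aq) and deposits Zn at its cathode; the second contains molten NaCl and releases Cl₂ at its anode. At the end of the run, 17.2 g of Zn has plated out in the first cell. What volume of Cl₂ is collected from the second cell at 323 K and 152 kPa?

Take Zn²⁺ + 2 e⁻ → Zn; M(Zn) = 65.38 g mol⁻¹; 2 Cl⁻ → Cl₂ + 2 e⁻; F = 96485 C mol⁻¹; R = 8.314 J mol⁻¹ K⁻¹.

n(Zn) = 17.2 / 65.38 = 0.2631 mol, so n(e⁻) = 2 × 0.2631 = 0.5262 mol.
The cells are in series, so the same 0.5262 mol of electrons passes through the second cell.
2 Cl⁻ → Cl₂ + 2 e⁻ — 2 mol e⁻ per mol Cl₂, so n(Cl₂) = 0.5262/2 = 0.2631 mol.
V = nRT/P = (0.2631 × 8.314 × 323) / (152 × 10³) = 0.00465 m³ = 4.65 L.

4.65 L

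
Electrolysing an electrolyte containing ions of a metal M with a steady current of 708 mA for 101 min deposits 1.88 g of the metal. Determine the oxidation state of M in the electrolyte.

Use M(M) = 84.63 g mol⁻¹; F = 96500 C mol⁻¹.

Q = I·t = 0.7080 A × 6060.0 s = 4290 C, so n(e⁻) = 4290/96500 = 0.04446 mol.
n(M) deposited = 1.88 / 84.63 = 0.02221 mol.
Electrons per atom = n(e⁻)/n(M) = 0.04446 / 0.02221 = 2.00 ≈ 2, so the ion is M²⁺.

+2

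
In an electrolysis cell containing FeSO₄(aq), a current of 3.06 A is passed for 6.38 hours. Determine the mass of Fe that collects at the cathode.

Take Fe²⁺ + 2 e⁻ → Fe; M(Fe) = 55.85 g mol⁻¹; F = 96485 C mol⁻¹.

Q = I·t = 3.060 A × 22968 s = 70280 C.
n(e⁻) = Q/F = 70280 / 96485 = 0.7284 mol.
Fe²⁺ + 2 e⁻ → Fe, so n(Fe) = n(e⁻)/2 = 0.3642 mol.
m = n·M = 0.3642 × 55.85 = 20.3 g.

20.3 g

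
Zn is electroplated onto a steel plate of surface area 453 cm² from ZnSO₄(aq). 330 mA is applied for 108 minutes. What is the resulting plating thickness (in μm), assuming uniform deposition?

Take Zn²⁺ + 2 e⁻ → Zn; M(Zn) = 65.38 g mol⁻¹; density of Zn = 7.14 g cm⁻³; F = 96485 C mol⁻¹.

Q = I·t = 0.3300 × 6480.0 = 2138 C; n(e⁻) = 0.02216 mol.
n(Zn) = n(e⁻)/2 = 0.01108 mol, so m = 0.01108 × 65.38 = 0.7245 g.
Volume = m/ρ = 0.7245 / 7.14 = 0.1015 cm³.
Thickness = V/A = 0.1015 / 453 = 2.24 × 10⁻⁴ cm = 2.24 μm.

2.24 μm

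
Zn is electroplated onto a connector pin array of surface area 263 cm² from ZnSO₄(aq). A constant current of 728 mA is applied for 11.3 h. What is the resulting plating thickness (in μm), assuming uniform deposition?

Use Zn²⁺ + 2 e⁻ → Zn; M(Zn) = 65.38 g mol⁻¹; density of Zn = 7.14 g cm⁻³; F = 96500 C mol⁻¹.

53.4 μm

Q = I·t = 0.7280 × 40680 = 29620 C; n(e⁻) = 0.3069 mol.
n(Zn) = n(e⁻)/2 = 0.1534 mol, so m = 0.1534 × 65.38 = 10.03 g.
Volume = m/ρ = 10.03 / 7.14 = 1.405 cm³.
Thickness = V/A = 1.405 / 263 = 0.00534 cm = 53.4 μm.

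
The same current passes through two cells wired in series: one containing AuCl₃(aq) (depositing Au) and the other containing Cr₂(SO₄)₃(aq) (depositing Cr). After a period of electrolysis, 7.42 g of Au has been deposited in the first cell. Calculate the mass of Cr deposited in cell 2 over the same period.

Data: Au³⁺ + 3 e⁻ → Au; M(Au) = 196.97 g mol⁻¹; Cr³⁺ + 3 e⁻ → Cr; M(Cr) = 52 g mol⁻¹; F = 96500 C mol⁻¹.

1.96 g

n(Au) = 7.42 / 196.97 = 0.03767 mol.
Since Au³⁺ + 3 e⁻ → Au, n(e⁻) passed = 3 × 0.03767 = 0.1130 mol.
Cells in series carry the same charge, so the same 0.1130 mol of electrons passes through cell 2.
Cr³⁺ + 3 e⁻ → Cr, so n(Cr) = 0.1130 / 3 = 0.03767 mol.
m(Cr) = 0.03767 × 52 = 1.96 g.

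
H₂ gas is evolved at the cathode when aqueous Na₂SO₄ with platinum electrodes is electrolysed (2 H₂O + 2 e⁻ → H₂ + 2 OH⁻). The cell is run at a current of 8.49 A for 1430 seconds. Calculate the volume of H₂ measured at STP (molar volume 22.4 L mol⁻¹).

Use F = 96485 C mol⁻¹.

Q = I·t = 8.490 A × 1430.0 s = 12140 C.
n(e⁻) = Q/F = 12140 / 96485 = 0.1258 mol.
2 electrons are transferred per H₂ molecule, so n(H₂) = 0.1258 / 2 = 0.06291 mol.
V = n × V_m = 0.06291 × 22.4 = 1.41 L.

1.41 L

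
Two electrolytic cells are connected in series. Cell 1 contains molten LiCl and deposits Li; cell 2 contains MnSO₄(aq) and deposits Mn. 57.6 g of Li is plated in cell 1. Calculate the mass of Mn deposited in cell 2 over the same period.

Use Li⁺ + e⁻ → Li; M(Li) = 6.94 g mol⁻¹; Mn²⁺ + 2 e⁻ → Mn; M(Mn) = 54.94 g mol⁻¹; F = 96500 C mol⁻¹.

228 g

n(Li) = 57.6 / 6.94 = 8.300 mol.
Since Li⁺ + e⁻ → Li, n(e⁻) passed = 1 × 8.300 = 8.300 mol.
Cells in series carry the same charge, so the same 8.300 mol of electrons passes through cell 2.
Mn²⁺ + 2 e⁻ → Mn, so n(Mn) = 8.300 / 2 = 4.150 mol.
m(Mn) = 4.150 × 54.94 = 228 g.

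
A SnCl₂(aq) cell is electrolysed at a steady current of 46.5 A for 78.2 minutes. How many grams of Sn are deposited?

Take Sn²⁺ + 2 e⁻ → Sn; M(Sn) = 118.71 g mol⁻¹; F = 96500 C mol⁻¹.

134 g

Q = I·t = 46.50 A × 4692.0 s = 218200 C.
n(e⁻) = Q/F = 218200 / 96500 = 2.261 mol.
Sn²⁺ + 2 e⁻ → Sn, so n(Sn) = n(e⁻)/2 = 1.130 mol.
m = n·M = 1.130 × 118.71 = 134 g.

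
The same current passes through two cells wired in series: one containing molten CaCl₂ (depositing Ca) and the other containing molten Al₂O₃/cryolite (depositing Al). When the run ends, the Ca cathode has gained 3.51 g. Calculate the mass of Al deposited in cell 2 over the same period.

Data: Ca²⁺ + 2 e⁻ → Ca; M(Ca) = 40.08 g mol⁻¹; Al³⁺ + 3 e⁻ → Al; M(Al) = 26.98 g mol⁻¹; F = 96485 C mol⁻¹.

n(Ca) = 3.51 / 40.08 = 0.08757 mol.
Since Ca²⁺ + 2 e⁻ → Ca, n(e⁻) passed = 2 × 0.08757 = 0.1751 mol.
Cells in series carry the same charge, so the same 0.1751 mol of electrons passes through cell 2.
Al³⁺ + 3 e⁻ → Al, so n(Al) = 0.1751 / 3 = 0.05838 mol.
m(Al) = 0.05838 × 26.98 = 1.58 g.

1.58 g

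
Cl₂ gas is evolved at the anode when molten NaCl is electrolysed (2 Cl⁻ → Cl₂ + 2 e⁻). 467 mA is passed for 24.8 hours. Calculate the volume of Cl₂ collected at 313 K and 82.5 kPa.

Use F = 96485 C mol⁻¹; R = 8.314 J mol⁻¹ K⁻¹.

6.82 L

Q = I·t = 0.4670 A × 89280 s = 41690 C.
n(e⁻) = Q/F = 41690 / 96485 = 0.4321 mol.
2 electrons are transferred per Cl₂ molecule, so n(Cl₂) = 0.4321 / 2 = 0.2161 mol.
V = nRT/P = (0.2161 × 8.314 × 313) / (82.5 × 10³ Pa) = 0.00682 m³ = 6.82 L.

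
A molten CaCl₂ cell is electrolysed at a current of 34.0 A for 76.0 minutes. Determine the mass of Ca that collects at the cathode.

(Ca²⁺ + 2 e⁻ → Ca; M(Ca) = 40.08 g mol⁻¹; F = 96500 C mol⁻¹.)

32.2 g

Q = I·t = 34.00 A × 4560.0 s = 155000 C.
n(e⁻) = Q/F = 155000 / 96500 = 1.607 mol.
Ca²⁺ + 2 e⁻ → Ca, so n(Ca) = n(e⁻)/2 = 0.8033 mol.
m = n·M = 0.8033 × 40.08 = 32.2 g.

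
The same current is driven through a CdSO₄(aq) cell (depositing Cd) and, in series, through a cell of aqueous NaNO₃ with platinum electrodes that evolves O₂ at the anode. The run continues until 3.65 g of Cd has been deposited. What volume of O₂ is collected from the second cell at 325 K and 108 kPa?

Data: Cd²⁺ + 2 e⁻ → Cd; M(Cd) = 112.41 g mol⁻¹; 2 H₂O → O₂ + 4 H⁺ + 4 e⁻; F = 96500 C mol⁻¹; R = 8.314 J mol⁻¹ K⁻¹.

0.406 L

n(Cd) = 3.65 / 112.41 = 0.03247 mol, so n(e⁻) = 2 × 0.03247 = 0.06494 mol.
The cells are in series, so the same 0.06494 mol of electrons passes through the second cell.
2 H₂O → O₂ + 4 H⁺ + 4 e⁻ — 4 mol e⁻ per mol O₂, so n(O₂) = 0.06494/4 = 0.01624 mol.
V = nRT/P = (0.01624 × 8.314 × 325) / (108 × 10³) = 4.06 × 10⁻⁴ m³ = 0.406 L.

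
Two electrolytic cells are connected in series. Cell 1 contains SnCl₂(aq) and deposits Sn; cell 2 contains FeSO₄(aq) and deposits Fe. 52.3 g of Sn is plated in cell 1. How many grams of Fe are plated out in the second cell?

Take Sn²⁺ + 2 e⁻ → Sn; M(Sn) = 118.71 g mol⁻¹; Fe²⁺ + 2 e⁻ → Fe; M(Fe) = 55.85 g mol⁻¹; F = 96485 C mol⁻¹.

n(Sn) = 52.3 / 118.71 = 0.4406 mol.
Since Sn²⁺ + 2 e⁻ → Sn, n(e⁻) passed = 2 × 0.4406 = 0.8811 mol.
Cells in series carry the same charge, so the same 0.8811 mol of electrons passes through cell 2.
Fe²⁺ + 2 e⁻ → Fe, so n(Fe) = 0.8811 / 2 = 0.4406 mol.
m(Fe) = 0.4406 × 55.85 = 24.6 g.

24.6 g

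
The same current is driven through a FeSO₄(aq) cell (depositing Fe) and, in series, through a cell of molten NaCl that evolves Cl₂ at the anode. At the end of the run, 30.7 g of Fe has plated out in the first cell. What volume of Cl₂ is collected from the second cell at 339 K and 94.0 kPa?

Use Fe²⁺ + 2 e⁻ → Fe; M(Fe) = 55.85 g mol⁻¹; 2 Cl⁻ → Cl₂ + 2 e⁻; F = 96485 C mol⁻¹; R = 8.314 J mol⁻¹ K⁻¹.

n(Fe) = 30.7 / 55.85 = 0.5497 mol, so n(e⁻) = 2 × 0.5497 = 1.099 mol.
The cells are in series, so the same 1.099 mol of electrons passes through the second cell.
2 Cl⁻ → Cl₂ + 2 e⁻ — 2 mol e⁻ per mol Cl₂, so n(Cl₂) = 1.099/2 = 0.5497 mol.
V = nRT/P = (0.5497 × 8.314 × 339) / (94.0 × 10³) = 0.0165 m³ = 16.5 L.

16.5 L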